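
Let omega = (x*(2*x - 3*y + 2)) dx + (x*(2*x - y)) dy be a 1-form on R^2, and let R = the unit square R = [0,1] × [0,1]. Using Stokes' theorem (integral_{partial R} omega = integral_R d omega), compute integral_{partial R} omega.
integral_(partial R) omega = 3

Stokes: integral_partial_R omega = integral_R d omega with d omega = (∂Q/∂x - ∂P/∂y) dx ∧ dy.
  ∂Q/∂x = 4*x - y
  ∂P/∂y = -3*x
  integrand = ∂Q/∂x - ∂P/∂y = 7*x - y.
Integrating over R: integral_0^1 integral_0^1 (7*x - y) dx dy = 3.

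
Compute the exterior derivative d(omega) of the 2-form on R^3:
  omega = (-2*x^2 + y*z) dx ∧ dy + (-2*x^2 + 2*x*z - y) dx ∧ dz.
d(omega) = (y + 1) dx ∧ dy ∧ dz

For a 2-form omega = sum_{i<j} g_{ij} dx_i ∧ dx_j, the exterior derivative is
  d(omega) = sum_{i<j} d(g_{ij}) ∧ dx_i ∧ dx_j = sum_{i<j, k} (∂g_{ij}/∂x_k) dx_k ∧ dx_i ∧ dx_j.
Expand each term, using dx_k ∧ dx_i ∧ dx_j = sgn(permutation) dx_{(a)} ∧ dx_{(b)} ∧ dx_{(c)} with (a < b < c) sorted:
  d(-2*x^2 + y*z) includes (∂/∂z)(-2*x^2 + y*z) dz = (y) dz, which multiplied by dx ∧ dy gives (y) dx ∧ dy ∧ dz
  d(-2*x^2 + 2*x*z - y) includes (∂/∂y)(-2*x^2 + 2*x*z - y) dy = (-1) dy, which multiplied by dx ∧ dz gives (1) dx ∧ dy ∧ dz
Collecting like 3-forms: d(omega) = (y + 1) dx ∧ dy ∧ dz.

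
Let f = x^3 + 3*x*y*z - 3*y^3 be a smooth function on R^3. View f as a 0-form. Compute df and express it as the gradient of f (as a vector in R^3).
df = (3*x^2 + 3*y*z) dx + (3*x*z - 9*y^2) dy + (3*x*y) dz; grad f = (3*x^2 + 3*y*z, 3*x*z - 9*y^2, 3*x*y)

For a 0-form f, d f = (∂f/∂x) dx + (∂f/∂y) dy + (∂f/∂z) dz. The components of the vector representation are exactly the entries of grad f in Cartesian coordinates:
  ∂f/∂x = 3*x^2 + 3*y*z
  ∂f/∂y = 3*x*z - 9*y^2
  ∂f/∂z = 3*x*y.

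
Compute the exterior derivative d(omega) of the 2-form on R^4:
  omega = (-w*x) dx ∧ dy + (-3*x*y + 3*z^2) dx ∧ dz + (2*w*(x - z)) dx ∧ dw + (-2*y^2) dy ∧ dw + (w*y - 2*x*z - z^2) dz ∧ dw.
d(omega) = (-x) dx ∧ dy ∧ dw + (3*x) dx ∧ dy ∧ dz + (2*w - 2*z) dx ∧ dz ∧ dw + (w) dy ∧ dz ∧ dw

For a 2-form omega = sum_{i<j} g_{ij} dx_i ∧ dx_j, the exterior derivative is
  d(omega) = sum_{i<j} d(g_{ij}) ∧ dx_i ∧ dx_j = sum_{i<j, k} (∂g_{ij}/∂x_k) dx_k ∧ dx_i ∧ dx_j.
Expand each term, using dx_k ∧ dx_i ∧ dx_j = sgn(permutation) dx_{(a)} ∧ dx_{(b)} ∧ dx_{(c)} with (a < b < c) sorted:
  d(-w*x) includes (∂/∂w)(-w*x) dw = (-x) dw, which multiplied by dx ∧ dy gives (-x) dx ∧ dy ∧ dw
  d(-3*x*y + 3*z^2) includes (∂/∂y)(-3*x*y + 3*z^2) dy = (-3*x) dy, which multiplied by dx ∧ dz gives (3*x) dx ∧ dy ∧ dz
  d(2*w*(x - z)) includes (∂/∂z)(2*w*(x - z)) dz = (-2*w) dz, which multiplied by dx ∧ dw gives (2*w) dx ∧ dz ∧ dw
  d(w*y - 2*x*z - z^2) includes (∂/∂x)(w*y - 2*x*z - z^2) dx = (-2*z) dx, which multiplied by dz ∧ dw gives (-2*z) dx ∧ dz ∧ dw
  d(w*y - 2*x*z - z^2) includes (∂/∂y)(w*y - 2*x*z - z^2) dy = (w) dy, which multiplied by dz ∧ dw gives (w) dy ∧ dz ∧ dw
Collecting like 3-forms: d(omega) = (-x) dx ∧ dy ∧ dw + (3*x) dx ∧ dy ∧ dz + (2*w - 2*z) dx ∧ dz ∧ dw + (w) dy ∧ dz ∧ dw.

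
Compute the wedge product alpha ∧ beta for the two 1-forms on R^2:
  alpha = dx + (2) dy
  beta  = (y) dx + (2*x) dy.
alpha ∧ beta = (2*x - 2*y) dx ∧ dy

Distribute the wedge, using dx_i ∧ dx_j = -dx_j ∧ dx_i and dx_i ∧ dx_i = 0. For each pair (i, j) with i < j, the coefficient of dx_i ∧ dx_j in alpha ∧ beta is (alpha_i * beta_j - alpha_j * beta_i). Collecting: alpha ∧ beta = (2*x - 2*y) dx ∧ dy.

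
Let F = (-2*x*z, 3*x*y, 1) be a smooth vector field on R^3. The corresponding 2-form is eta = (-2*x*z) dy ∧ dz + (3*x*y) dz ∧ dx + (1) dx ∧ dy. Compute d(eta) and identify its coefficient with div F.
d(eta) = (3*x - 2*z) dx ∧ dy ∧ dz; div F = 3*x - 2*z

For a 2-form in R^3 of the form above, applying d gives a 3-form with coefficient ∂P/∂x + ∂Q/∂y + ∂R/∂z:
  ∂P/∂x = -2*z
  ∂Q/∂y = 3*x
  ∂R/∂z = 0
Sum = 3*x - 2*z, which is exactly div F.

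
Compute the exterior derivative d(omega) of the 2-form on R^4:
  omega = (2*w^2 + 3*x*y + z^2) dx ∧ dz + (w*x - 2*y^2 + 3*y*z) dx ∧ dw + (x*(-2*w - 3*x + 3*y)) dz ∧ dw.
d(omega) = (-3*x) dx ∧ dy ∧ dz + (2*w - 6*x) dx ∧ dz ∧ dw + (4*y - 3*z) dx ∧ dy ∧ dw + (3*x) dy ∧ dz ∧ dw

For a 2-form omega = sum_{i<j} g_{ij} dx_i ∧ dx_j, the exterior derivative is
  d(omega) = sum_{i<j} d(g_{ij}) ∧ dx_i ∧ dx_j = sum_{i<j, k} (∂g_{ij}/∂x_k) dx_k ∧ dx_i ∧ dx_j.
Expand each term, using dx_k ∧ dx_i ∧ dx_j = sgn(permutation) dx_{(a)} ∧ dx_{(b)} ∧ dx_{(c)} with (a < b < c) sorted:
  d(2*w^2 + 3*x*y + z^2) includes (∂/∂y)(2*w^2 + 3*x*y + z^2) dy = (3*x) dy, which multiplied by dx ∧ dz gives (-3*x) dx ∧ dy ∧ dz
  d(2*w^2 + 3*x*y + z^2) includes (∂/∂w)(2*w^2 + 3*x*y + z^2) dw = (4*w) dw, which multiplied by dx ∧ dz gives (4*w) dx ∧ dz ∧ dw
  d(w*x - 2*y^2 + 3*y*z) includes (∂/∂y)(w*x - 2*y^2 + 3*y*z) dy = (-4*y + 3*z) dy, which multiplied by dx ∧ dw gives (4*y - 3*z) dx ∧ dy ∧ dw
  d(w*x - 2*y^2 + 3*y*z) includes (∂/∂z)(w*x - 2*y^2 + 3*y*z) dz = (3*y) dz, which multiplied by dx ∧ dw gives (-3*y) dx ∧ dz ∧ dw
  d(x*(-2*w - 3*x + 3*y)) includes (∂/∂x)(x*(-2*w - 3*x + 3*y)) dx = (-2*w - 6*x + 3*y) dx, which multiplied by dz ∧ dw gives (-2*w - 6*x + 3*y) dx ∧ dz ∧ dw
  d(x*(-2*w - 3*x + 3*y)) includes (∂/∂y)(x*(-2*w - 3*x + 3*y)) dy = (3*x) dy, which multiplied by dz ∧ dw gives (3*x) dy ∧ dz ∧ dw
Collecting like 3-forms: d(omega) = (-3*x) dx ∧ dy ∧ dz + (2*w - 6*x) dx ∧ dz ∧ dw + (4*y - 3*z) dx ∧ dy ∧ dw + (3*x) dy ∧ dz ∧ dw.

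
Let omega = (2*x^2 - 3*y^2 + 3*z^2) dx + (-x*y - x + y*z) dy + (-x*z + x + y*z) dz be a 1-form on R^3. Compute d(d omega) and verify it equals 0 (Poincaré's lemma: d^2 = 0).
d(d omega) = 0

Step 1: d omega = sum_{i<j} (∂f_j/∂x_i - ∂f_i/∂x_j) dx_i ∧ dx_j:
  coeff of dx ∧ dy: 5*y - 1
  coeff of dx ∧ dz: 1 - 7*z
  coeff of dy ∧ dz: -y + z
Step 2: Apply d again to each 2-form coefficient. The only possible 3-form in R^3 is dx ∧ dy ∧ dz, with coefficient
  ∂(coeff of dy∧dz)/∂x - ∂(coeff of dx∧dz)/∂y + ∂(coeff of dx∧dy)/∂z
  = ∂/∂x (-y + z) - ∂/∂y (1 - 7*z) + ∂/∂z (5*y - 1).
Each of these terms simplifies to sums of mixed partials that cancel in pairs. The result is 0 (by equality of mixed partials for smooth functions — Schwarz / Clairaut).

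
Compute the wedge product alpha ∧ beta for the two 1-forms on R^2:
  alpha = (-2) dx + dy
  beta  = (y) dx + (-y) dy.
alpha ∧ beta = (y) dx ∧ dy

Distribute the wedge, using dx_i ∧ dx_j = -dx_j ∧ dx_i and dx_i ∧ dx_i = 0. For each pair (i, j) with i < j, the coefficient of dx_i ∧ dx_j in alpha ∧ beta is (alpha_i * beta_j - alpha_j * beta_i). Collecting: alpha ∧ beta = (y) dx ∧ dy.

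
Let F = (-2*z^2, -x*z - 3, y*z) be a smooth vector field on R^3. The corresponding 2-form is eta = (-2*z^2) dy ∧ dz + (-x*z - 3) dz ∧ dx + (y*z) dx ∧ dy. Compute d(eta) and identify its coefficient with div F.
d(eta) = (y) dx ∧ dy ∧ dz; div F = y

For a 2-form in R^3 of the form above, applying d gives a 3-form with coefficient ∂P/∂x + ∂Q/∂y + ∂R/∂z:
  ∂P/∂x = 0
  ∂Q/∂y = 0
  ∂R/∂z = y
Sum = y, which is exactly div F.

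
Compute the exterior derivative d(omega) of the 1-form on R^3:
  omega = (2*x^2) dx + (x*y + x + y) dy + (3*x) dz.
d(omega) = (y + 1) dx ∧ dy + (3) dx ∧ dz

For a 1-form omega = sum_i f_i dx_i, the exterior derivative is
  d(omega) = sum_{i < j} (∂f_j/∂x_i - ∂f_i/∂x_j) dx_i ∧ dx_j.
  coefficient of dx ∧ dy: ∂f_2/∂x - ∂f_1/∂y = ∂(x*y + x + y)/∂x - ∂(2*x^2)/∂y = y + 1
  coefficient of dx ∧ dz: ∂f_3/∂x - ∂f_1/∂z = ∂(3*x)/∂x - ∂(2*x^2)/∂z = 3
Assembling: d(omega) = (y + 1) dx ∧ dy + (3) dx ∧ dz.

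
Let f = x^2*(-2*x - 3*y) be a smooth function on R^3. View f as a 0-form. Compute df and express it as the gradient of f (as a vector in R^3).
df = (6*x*(-x - y)) dx + (-3*x^2) dy + (0) dz; grad f = (6*x*(-x - y), -3*x^2, 0)

For a 0-form f, d f = (∂f/∂x) dx + (∂f/∂y) dy + (∂f/∂z) dz. The components of the vector representation are exactly the entries of grad f in Cartesian coordinates:
  ∂f/∂x = 6*x*(-x - y)
  ∂f/∂y = -3*x^2
  ∂f/∂z = 0.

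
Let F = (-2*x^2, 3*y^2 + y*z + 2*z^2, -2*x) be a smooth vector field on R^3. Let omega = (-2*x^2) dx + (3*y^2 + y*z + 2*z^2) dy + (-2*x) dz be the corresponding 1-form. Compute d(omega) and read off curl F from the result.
d(omega) = (-y - 4*z) dy ∧ dz + (2) dz ∧ dx + (0) dx ∧ dy; curl F = (-y - 4*z, 2, 0)

d omega = sum_{i<j} (∂f_j/∂x_i - ∂f_i/∂x_j) dx_i ∧ dx_j. Under the identification (dy ∧ dz, dz ∧ dx, dx ∧ dy) ↔ (e_x, e_y, e_z), the coefficients are exactly the components of curl F. Compute:
  ∂R/∂y - ∂Q/∂z = (0) - (y + 4*z) = -y - 4*z
  ∂P/∂z - ∂R/∂x = (0) - (-2) = 2
  ∂Q/∂x - ∂P/∂y = (0) - (0) = 0.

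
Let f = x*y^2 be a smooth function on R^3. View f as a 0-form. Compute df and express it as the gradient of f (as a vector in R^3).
df = (y^2) dx + (2*x*y) dy + (0) dz; grad f = (y^2, 2*x*y, 0)

For a 0-form f, d f = (∂f/∂x) dx + (∂f/∂y) dy + (∂f/∂z) dz. The components of the vector representation are exactly the entries of grad f in Cartesian coordinates:
  ∂f/∂x = y^2
  ∂f/∂y = 2*x*y
  ∂f/∂z = 0.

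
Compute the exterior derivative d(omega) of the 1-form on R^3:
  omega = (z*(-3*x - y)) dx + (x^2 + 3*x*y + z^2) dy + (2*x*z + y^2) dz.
d(omega) = (2*x + 3*y + z) dx ∧ dy + (3*x + y + 2*z) dx ∧ dz + (2*y - 2*z) dy ∧ dz

For a 1-form omega = sum_i f_i dx_i, the exterior derivative is
  d(omega) = sum_{i < j} (∂f_j/∂x_i - ∂f_i/∂x_j) dx_i ∧ dx_j.
  coefficient of dx ∧ dy: ∂f_2/∂x - ∂f_1/∂y = ∂(x^2 + 3*x*y + z^2)/∂x - ∂(z*(-3*x - y))/∂y = 2*x + 3*y + z
  coefficient of dx ∧ dz: ∂f_3/∂x - ∂f_1/∂z = ∂(2*x*z + y^2)/∂x - ∂(z*(-3*x - y))/∂z = 3*x + y + 2*z
  coefficient of dy ∧ dz: ∂f_3/∂y - ∂f_2/∂z = ∂(2*x*z + y^2)/∂y - ∂(x^2 + 3*x*y + z^2)/∂z = 2*y - 2*z
Assembling: d(omega) = (2*x + 3*y + z) dx ∧ dy + (3*x + y + 2*z) dx ∧ dz + (2*y - 2*z) dy ∧ dz.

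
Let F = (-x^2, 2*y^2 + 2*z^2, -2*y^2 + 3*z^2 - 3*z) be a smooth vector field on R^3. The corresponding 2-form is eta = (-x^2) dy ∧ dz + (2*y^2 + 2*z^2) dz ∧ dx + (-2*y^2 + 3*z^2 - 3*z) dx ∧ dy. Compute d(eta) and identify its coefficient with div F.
d(eta) = (-2*x + 4*y + 6*z - 3) dx ∧ dy ∧ dz; div F = -2*x + 4*y + 6*z - 3

For a 2-form in R^3 of the form above, applying d gives a 3-form with coefficient ∂P/∂x + ∂Q/∂y + ∂R/∂z:
  ∂P/∂x = -2*x
  ∂Q/∂y = 4*y
  ∂R/∂z = 6*z - 3
Sum = -2*x + 4*y + 6*z - 3, which is exactly div F.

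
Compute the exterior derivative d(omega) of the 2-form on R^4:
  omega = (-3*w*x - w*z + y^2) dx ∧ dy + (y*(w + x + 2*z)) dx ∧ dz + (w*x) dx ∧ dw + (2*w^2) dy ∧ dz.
d(omega) = (-2*w - x - 2*z) dx ∧ dy ∧ dz + (-3*x - z) dx ∧ dy ∧ dw + (y) dx ∧ dz ∧ dw + (4*w) dy ∧ dz ∧ dw

For a 2-form omega = sum_{i<j} g_{ij} dx_i ∧ dx_j, the exterior derivative is
  d(omega) = sum_{i<j} d(g_{ij}) ∧ dx_i ∧ dx_j = sum_{i<j, k} (∂g_{ij}/∂x_k) dx_k ∧ dx_i ∧ dx_j.
Expand each term, using dx_k ∧ dx_i ∧ dx_j = sgn(permutation) dx_{(a)} ∧ dx_{(b)} ∧ dx_{(c)} with (a < b < c) sorted:
  d(-3*w*x - w*z + y^2) includes (∂/∂z)(-3*w*x - w*z + y^2) dz = (-w) dz, which multiplied by dx ∧ dy gives (-w) dx ∧ dy ∧ dz
  d(-3*w*x - w*z + y^2) includes (∂/∂w)(-3*w*x - w*z + y^2) dw = (-3*x - z) dw, which multiplied by dx ∧ dy gives (-3*x - z) dx ∧ dy ∧ dw
  d(y*(w + x + 2*z)) includes (∂/∂y)(y*(w + x + 2*z)) dy = (w + x + 2*z) dy, which multiplied by dx ∧ dz gives (-w - x - 2*z) dx ∧ dy ∧ dz
  d(y*(w + x + 2*z)) includes (∂/∂w)(y*(w + x + 2*z)) dw = (y) dw, which multiplied by dx ∧ dz gives (y) dx ∧ dz ∧ dw
  d(2*w^2) includes (∂/∂w)(2*w^2) dw = (4*w) dw, which multiplied by dy ∧ dz gives (4*w) dy ∧ dz ∧ dw
Collecting like 3-forms: d(omega) = (-2*w - x - 2*z) dx ∧ dy ∧ dz + (-3*x - z) dx ∧ dy ∧ dw + (y) dx ∧ dz ∧ dw + (4*w) dy ∧ dz ∧ dw.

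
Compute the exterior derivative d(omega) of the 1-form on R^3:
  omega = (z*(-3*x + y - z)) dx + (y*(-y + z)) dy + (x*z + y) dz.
d(omega) = (-z) dx ∧ dy + (3*x - y + 3*z) dx ∧ dz + (1 - y) dy ∧ dz

For a 1-form omega = sum_i f_i dx_i, the exterior derivative is
  d(omega) = sum_{i < j} (∂f_j/∂x_i - ∂f_i/∂x_j) dx_i ∧ dx_j.
  coefficient of dx ∧ dy: ∂f_2/∂x - ∂f_1/∂y = ∂(y*(-y + z))/∂x - ∂(z*(-3*x + y - z))/∂y = -z
  coefficient of dx ∧ dz: ∂f_3/∂x - ∂f_1/∂z = ∂(x*z + y)/∂x - ∂(z*(-3*x + y - z))/∂z = 3*x - y + 3*z
  coefficient of dy ∧ dz: ∂f_3/∂y - ∂f_2/∂z = ∂(x*z + y)/∂y - ∂(y*(-y + z))/∂z = 1 - y
Assembling: d(omega) = (-z) dx ∧ dy + (3*x - y + 3*z) dx ∧ dz + (1 - y) dy ∧ dz.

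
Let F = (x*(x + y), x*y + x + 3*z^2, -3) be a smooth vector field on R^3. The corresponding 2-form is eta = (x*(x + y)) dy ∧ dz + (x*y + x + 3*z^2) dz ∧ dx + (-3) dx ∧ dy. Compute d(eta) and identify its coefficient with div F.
d(eta) = (3*x + y) dx ∧ dy ∧ dz; div F = 3*x + y

For a 2-form in R^3 of the form above, applying d gives a 3-form with coefficient ∂P/∂x + ∂Q/∂y + ∂R/∂z:
  ∂P/∂x = 2*x + y
  ∂Q/∂y = x
  ∂R/∂z = 0
Sum = 3*x + y, which is exactly div F.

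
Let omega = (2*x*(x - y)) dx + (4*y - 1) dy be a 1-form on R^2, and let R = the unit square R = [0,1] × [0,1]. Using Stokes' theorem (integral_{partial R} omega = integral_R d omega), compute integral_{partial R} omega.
integral_(partial R) omega = 1

Stokes: integral_partial_R omega = integral_R d omega with d omega = (∂Q/∂x - ∂P/∂y) dx ∧ dy.
  ∂Q/∂x = 0
  ∂P/∂y = -2*x
  integrand = ∂Q/∂x - ∂P/∂y = 2*x.
Integrating over R: integral_0^1 integral_0^1 (2*x) dx dy = 1.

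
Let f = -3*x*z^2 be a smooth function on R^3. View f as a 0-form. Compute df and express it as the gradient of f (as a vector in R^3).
df = (-3*z^2) dx + (0) dy + (-6*x*z) dz; grad f = (-3*z^2, 0, -6*x*z)

For a 0-form f, d f = (∂f/∂x) dx + (∂f/∂y) dy + (∂f/∂z) dz. The components of the vector representation are exactly the entries of grad f in Cartesian coordinates:
  ∂f/∂x = -3*z^2
  ∂f/∂y = 0
  ∂f/∂z = -6*x*z.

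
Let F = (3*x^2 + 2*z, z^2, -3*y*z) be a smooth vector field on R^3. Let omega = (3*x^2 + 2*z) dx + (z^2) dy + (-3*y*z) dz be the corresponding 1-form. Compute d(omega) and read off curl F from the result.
d(omega) = (-5*z) dy ∧ dz + (2) dz ∧ dx + (0) dx ∧ dy; curl F = (-5*z, 2, 0)

d omega = sum_{i<j} (∂f_j/∂x_i - ∂f_i/∂x_j) dx_i ∧ dx_j. Under the identification (dy ∧ dz, dz ∧ dx, dx ∧ dy) ↔ (e_x, e_y, e_z), the coefficients are exactly the components of curl F. Compute:
  ∂R/∂y - ∂Q/∂z = (-3*z) - (2*z) = -5*z
  ∂P/∂z - ∂R/∂x = (2) - (0) = 2
  ∂Q/∂x - ∂P/∂y = (0) - (0) = 0.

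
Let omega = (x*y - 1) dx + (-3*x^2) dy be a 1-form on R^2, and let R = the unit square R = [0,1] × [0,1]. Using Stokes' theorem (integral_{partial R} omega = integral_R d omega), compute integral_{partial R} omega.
integral_(partial R) omega = -7/2

Stokes: integral_partial_R omega = integral_R d omega with d omega = (∂Q/∂x - ∂P/∂y) dx ∧ dy.
  ∂Q/∂x = -6*x
  ∂P/∂y = x
  integrand = ∂Q/∂x - ∂P/∂y = -7*x.
Integrating over R: integral_0^1 integral_0^1 (-7*x) dx dy = -7/2.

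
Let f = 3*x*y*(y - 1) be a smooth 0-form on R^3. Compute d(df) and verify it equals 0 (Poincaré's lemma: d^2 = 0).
d(df) = 0

Step 1: df = sum_i (∂f/∂x_i) dx_i = (3*y*(y - 1)) dx + (3*x*(2*y - 1)) dy + (0) dz.
Step 2: Apply d again. Using the 1-form formula, the coefficient of dx ∧ dy in d(df) is ∂^2 f/∂x ∂y - ∂^2 f/∂y ∂x = (6*y - 3) - (6*y - 3) = 0 (equality of mixed partials for smooth f).
Similarly for dx ∧ dz and dy ∧ dz — all coefficients vanish. So d(df) = 0.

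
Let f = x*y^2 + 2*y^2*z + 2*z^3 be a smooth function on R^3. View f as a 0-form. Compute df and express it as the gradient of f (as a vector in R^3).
df = (y^2) dx + (2*y*(x + 2*z)) dy + (2*y^2 + 6*z^2) dz; grad f = (y^2, 2*y*(x + 2*z), 2*y^2 + 6*z^2)

For a 0-form f, d f = (∂f/∂x) dx + (∂f/∂y) dy + (∂f/∂z) dz. The components of the vector representation are exactly the entries of grad f in Cartesian coordinates:
  ∂f/∂x = y^2
  ∂f/∂y = 2*y*(x + 2*z)
  ∂f/∂z = 2*y^2 + 6*z^2.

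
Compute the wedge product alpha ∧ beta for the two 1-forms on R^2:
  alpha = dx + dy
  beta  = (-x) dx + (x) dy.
alpha ∧ beta = (2*x) dx ∧ dy

Distribute the wedge, using dx_i ∧ dx_j = -dx_j ∧ dx_i and dx_i ∧ dx_i = 0. For each pair (i, j) with i < j, the coefficient of dx_i ∧ dx_j in alpha ∧ beta is (alpha_i * beta_j - alpha_j * beta_i). Collecting: alpha ∧ beta = (2*x) dx ∧ dy.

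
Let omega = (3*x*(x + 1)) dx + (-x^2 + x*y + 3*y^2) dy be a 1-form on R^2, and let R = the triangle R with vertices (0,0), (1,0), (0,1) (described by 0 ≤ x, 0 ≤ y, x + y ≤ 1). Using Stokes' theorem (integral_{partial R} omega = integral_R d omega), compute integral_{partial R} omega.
integral_(partial R) omega = -1/6

Stokes: integral_partial_R omega = integral_R d omega with d omega = (∂Q/∂x - ∂P/∂y) dx ∧ dy.
  ∂Q/∂x = -2*x + y
  ∂P/∂y = 0
  integrand = ∂Q/∂x - ∂P/∂y = -2*x + y.
Integrating over R: integral_0^1 integral_0^{1-x} (-2*x + y) dy dx = -1/6.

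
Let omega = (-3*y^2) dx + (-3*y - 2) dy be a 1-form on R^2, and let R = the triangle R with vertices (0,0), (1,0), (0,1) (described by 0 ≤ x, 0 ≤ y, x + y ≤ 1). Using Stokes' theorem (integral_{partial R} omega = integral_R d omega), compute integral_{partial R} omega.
integral_(partial R) omega = 1

Stokes: integral_partial_R omega = integral_R d omega with d omega = (∂Q/∂x - ∂P/∂y) dx ∧ dy.
  ∂Q/∂x = 0
  ∂P/∂y = -6*y
  integrand = ∂Q/∂x - ∂P/∂y = 6*y.
Integrating over R: integral_0^1 integral_0^{1-x} (6*y) dy dx = 1.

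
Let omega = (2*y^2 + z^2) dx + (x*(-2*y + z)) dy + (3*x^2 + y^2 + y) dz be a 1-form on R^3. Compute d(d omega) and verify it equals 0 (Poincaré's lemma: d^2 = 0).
d(d omega) = 0

Step 1: d omega = sum_{i<j} (∂f_j/∂x_i - ∂f_i/∂x_j) dx_i ∧ dx_j:
  coeff of dx ∧ dy: -6*y + z
  coeff of dx ∧ dz: 6*x - 2*z
  coeff of dy ∧ dz: -x + 2*y + 1
Step 2: Apply d again to each 2-form coefficient. The only possible 3-form in R^3 is dx ∧ dy ∧ dz, with coefficient
  ∂(coeff of dy∧dz)/∂x - ∂(coeff of dx∧dz)/∂y + ∂(coeff of dx∧dy)/∂z
  = ∂/∂x (-x + 2*y + 1) - ∂/∂y (6*x - 2*z) + ∂/∂z (-6*y + z).
Each of these terms simplifies to sums of mixed partials that cancel in pairs. The result is 0 (by equality of mixed partials for smooth functions — Schwarz / Clairaut).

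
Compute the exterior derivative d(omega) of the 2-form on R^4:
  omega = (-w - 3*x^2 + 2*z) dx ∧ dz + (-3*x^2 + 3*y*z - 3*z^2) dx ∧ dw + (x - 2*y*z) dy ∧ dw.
d(omega) = (-3*y + 6*z - 1) dx ∧ dz ∧ dw + (1 - 3*z) dx ∧ dy ∧ dw + (2*y) dy ∧ dz ∧ dw

For a 2-form omega = sum_{i<j} g_{ij} dx_i ∧ dx_j, the exterior derivative is
  d(omega) = sum_{i<j} d(g_{ij}) ∧ dx_i ∧ dx_j = sum_{i<j, k} (∂g_{ij}/∂x_k) dx_k ∧ dx_i ∧ dx_j.
Expand each term, using dx_k ∧ dx_i ∧ dx_j = sgn(permutation) dx_{(a)} ∧ dx_{(b)} ∧ dx_{(c)} with (a < b < c) sorted:
  d(-w - 3*x^2 + 2*z) includes (∂/∂w)(-w - 3*x^2 + 2*z) dw = (-1) dw, which multiplied by dx ∧ dz gives (-1) dx ∧ dz ∧ dw
  d(-3*x^2 + 3*y*z - 3*z^2) includes (∂/∂y)(-3*x^2 + 3*y*z - 3*z^2) dy = (3*z) dy, which multiplied by dx ∧ dw gives (-3*z) dx ∧ dy ∧ dw
  d(-3*x^2 + 3*y*z - 3*z^2) includes (∂/∂z)(-3*x^2 + 3*y*z - 3*z^2) dz = (3*y - 6*z) dz, which multiplied by dx ∧ dw gives (-3*y + 6*z) dx ∧ dz ∧ dw
  d(x - 2*y*z) includes (∂/∂x)(x - 2*y*z) dx = (1) dx, which multiplied by dy ∧ dw gives (1) dx ∧ dy ∧ dw
  d(x - 2*y*z) includes (∂/∂z)(x - 2*y*z) dz = (-2*y) dz, which multiplied by dy ∧ dw gives (2*y) dy ∧ dz ∧ dw
Collecting like 3-forms: d(omega) = (-3*y + 6*z - 1) dx ∧ dz ∧ dw + (1 - 3*z) dx ∧ dy ∧ dw + (2*y) dy ∧ dz ∧ dw.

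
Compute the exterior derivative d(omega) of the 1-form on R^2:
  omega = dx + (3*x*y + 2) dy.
d(omega) = (3*y) dx ∧ dy

For a 1-form omega = sum_i f_i dx_i, the exterior derivative is
  d(omega) = sum_{i < j} (∂f_j/∂x_i - ∂f_i/∂x_j) dx_i ∧ dx_j.
  coefficient of dx ∧ dy: ∂f_2/∂x - ∂f_1/∂y = ∂(3*x*y + 2)/∂x - ∂(1)/∂y = 3*y
Assembling: d(omega) = (3*y) dx ∧ dy.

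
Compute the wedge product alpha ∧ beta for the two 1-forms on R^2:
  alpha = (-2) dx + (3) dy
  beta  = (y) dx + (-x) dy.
alpha ∧ beta = (2*x - 3*y) dx ∧ dy

Distribute the wedge, using dx_i ∧ dx_j = -dx_j ∧ dx_i and dx_i ∧ dx_i = 0. For each pair (i, j) with i < j, the coefficient of dx_i ∧ dx_j in alpha ∧ beta is (alpha_i * beta_j - alpha_j * beta_i). Collecting: alpha ∧ beta = (2*x - 3*y) dx ∧ dy.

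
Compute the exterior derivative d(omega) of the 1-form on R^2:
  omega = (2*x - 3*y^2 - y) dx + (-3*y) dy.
d(omega) = (6*y + 1) dx ∧ dy

For a 1-form omega = sum_i f_i dx_i, the exterior derivative is
  d(omega) = sum_{i < j} (∂f_j/∂x_i - ∂f_i/∂x_j) dx_i ∧ dx_j.
  coefficient of dx ∧ dy: ∂f_2/∂x - ∂f_1/∂y = ∂(-3*y)/∂x - ∂(2*x - 3*y^2 - y)/∂y = 6*y + 1
Assembling: d(omega) = (6*y + 1) dx ∧ dy.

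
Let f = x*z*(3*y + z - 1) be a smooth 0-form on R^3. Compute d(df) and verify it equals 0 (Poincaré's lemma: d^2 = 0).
d(df) = 0

Step 1: df = sum_i (∂f/∂x_i) dx_i = (z*(3*y + z - 1)) dx + (3*x*z) dy + (x*(3*y + 2*z - 1)) dz.
Step 2: Apply d again. Using the 1-form formula, the coefficient of dx ∧ dy in d(df) is ∂^2 f/∂x ∂y - ∂^2 f/∂y ∂x = (3*z) - (3*z) = 0 (equality of mixed partials for smooth f).
Similarly for dx ∧ dz and dy ∧ dz — all coefficients vanish. So d(df) = 0.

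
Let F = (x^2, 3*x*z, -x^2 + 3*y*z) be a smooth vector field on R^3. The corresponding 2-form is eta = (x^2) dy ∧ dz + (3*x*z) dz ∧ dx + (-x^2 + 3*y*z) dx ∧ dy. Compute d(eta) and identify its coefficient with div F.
d(eta) = (2*x + 3*y) dx ∧ dy ∧ dz; div F = 2*x + 3*y

For a 2-form in R^3 of the form above, applying d gives a 3-form with coefficient ∂P/∂x + ∂Q/∂y + ∂R/∂z:
  ∂P/∂x = 2*x
  ∂Q/∂y = 0
  ∂R/∂z = 3*y
Sum = 2*x + 3*y, which is exactly div F.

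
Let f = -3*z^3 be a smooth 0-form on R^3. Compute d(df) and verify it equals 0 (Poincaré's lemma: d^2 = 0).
d(df) = 0

Step 1: df = sum_i (∂f/∂x_i) dx_i = (0) dx + (0) dy + (-9*z^2) dz.
Step 2: Apply d again. Using the 1-form formula, the coefficient of dx ∧ dy in d(df) is ∂^2 f/∂x ∂y - ∂^2 f/∂y ∂x = (0) - (0) = 0 (equality of mixed partials for smooth f).
Similarly for dx ∧ dz and dy ∧ dz — all coefficients vanish. So d(df) = 0.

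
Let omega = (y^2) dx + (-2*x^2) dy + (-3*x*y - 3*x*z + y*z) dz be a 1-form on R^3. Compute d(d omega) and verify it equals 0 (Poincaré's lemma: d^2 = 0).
d(d omega) = 0

Step 1: d omega = sum_{i<j} (∂f_j/∂x_i - ∂f_i/∂x_j) dx_i ∧ dx_j:
  coeff of dx ∧ dy: -4*x - 2*y
  coeff of dx ∧ dz: -3*y - 3*z
  coeff of dy ∧ dz: -3*x + z
Step 2: Apply d again to each 2-form coefficient. The only possible 3-form in R^3 is dx ∧ dy ∧ dz, with coefficient
  ∂(coeff of dy∧dz)/∂x - ∂(coeff of dx∧dz)/∂y + ∂(coeff of dx∧dy)/∂z
  = ∂/∂x (-3*x + z) - ∂/∂y (-3*y - 3*z) + ∂/∂z (-4*x - 2*y).
Each of these terms simplifies to sums of mixed partials that cancel in pairs. The result is 0 (by equality of mixed partials for smooth functions — Schwarz / Clairaut).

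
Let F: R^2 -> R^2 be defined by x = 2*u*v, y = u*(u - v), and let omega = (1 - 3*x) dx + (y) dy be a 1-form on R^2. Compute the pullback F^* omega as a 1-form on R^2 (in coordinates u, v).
F^* omega = (2*u^3 - 3*u^2*v - 11*u*v^2 + 2*v) du + (u*(-u^2 - 11*u*v + 2)) dv

Using F^*(f dg) = (f ∘ F) d(g ∘ F), substitute each coordinate x_i by F_i(u, v) in f_i, and replace dx_i by d F_i = (∂F_i/∂u) du + (∂F_i/∂v) dv.
  For the x component: f_1(F) = -6*u*v + 1; d F_1 = (2*v) du + (2*u) dv
  For the y component: f_2(F) = u*(u - v); d F_2 = (2*u - v) du + (-u) dv
Combining and collecting du, dv coefficients:
  coeff of du: 2*u^3 - 3*u^2*v - 11*u*v^2 + 2*v
  coeff of dv: u*(-u^2 - 11*u*v + 2)
F^* omega = (2*u^3 - 3*u^2*v - 11*u*v^2 + 2*v) du + (u*(-u^2 - 11*u*v + 2)) dv.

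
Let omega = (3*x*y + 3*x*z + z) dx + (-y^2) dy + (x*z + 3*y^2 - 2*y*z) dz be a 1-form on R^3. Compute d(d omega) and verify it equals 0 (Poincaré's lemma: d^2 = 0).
d(d omega) = 0

Step 1: d omega = sum_{i<j} (∂f_j/∂x_i - ∂f_i/∂x_j) dx_i ∧ dx_j:
  coeff of dx ∧ dy: -3*x
  coeff of dx ∧ dz: -3*x + z - 1
  coeff of dy ∧ dz: 6*y - 2*z
Step 2: Apply d again to each 2-form coefficient. The only possible 3-form in R^3 is dx ∧ dy ∧ dz, with coefficient
  ∂(coeff of dy∧dz)/∂x - ∂(coeff of dx∧dz)/∂y + ∂(coeff of dx∧dy)/∂z
  = ∂/∂x (6*y - 2*z) - ∂/∂y (-3*x + z - 1) + ∂/∂z (-3*x).
Each of these terms simplifies to sums of mixed partials that cancel in pairs. The result is 0 (by equality of mixed partials for smooth functions — Schwarz / Clairaut).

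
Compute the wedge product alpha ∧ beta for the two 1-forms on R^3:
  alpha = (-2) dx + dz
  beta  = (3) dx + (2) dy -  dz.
alpha ∧ beta = (-4) dx ∧ dy + (-1) dx ∧ dz + (-2) dy ∧ dz

Distribute the wedge, using dx_i ∧ dx_j = -dx_j ∧ dx_i and dx_i ∧ dx_i = 0. For each pair (i, j) with i < j, the coefficient of dx_i ∧ dx_j in alpha ∧ beta is (alpha_i * beta_j - alpha_j * beta_i). Collecting: alpha ∧ beta = (-4) dx ∧ dy + (-1) dx ∧ dz + (-2) dy ∧ dz.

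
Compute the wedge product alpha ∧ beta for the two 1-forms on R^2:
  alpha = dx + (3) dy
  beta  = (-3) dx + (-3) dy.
alpha ∧ beta = (6) dx ∧ dy

Distribute the wedge, using dx_i ∧ dx_j = -dx_j ∧ dx_i and dx_i ∧ dx_i = 0. For each pair (i, j) with i < j, the coefficient of dx_i ∧ dx_j in alpha ∧ beta is (alpha_i * beta_j - alpha_j * beta_i). Collecting: alpha ∧ beta = (6) dx ∧ dy.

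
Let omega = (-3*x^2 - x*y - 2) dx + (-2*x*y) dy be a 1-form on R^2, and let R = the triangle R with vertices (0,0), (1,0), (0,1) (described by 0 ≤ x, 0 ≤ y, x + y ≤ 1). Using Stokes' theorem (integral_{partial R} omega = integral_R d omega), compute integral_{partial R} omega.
integral_(partial R) omega = -1/6

Stokes: integral_partial_R omega = integral_R d omega with d omega = (∂Q/∂x - ∂P/∂y) dx ∧ dy.
  ∂Q/∂x = -2*y
  ∂P/∂y = -x
  integrand = ∂Q/∂x - ∂P/∂y = x - 2*y.
Integrating over R: integral_0^1 integral_0^{1-x} (x - 2*y) dy dx = -1/6.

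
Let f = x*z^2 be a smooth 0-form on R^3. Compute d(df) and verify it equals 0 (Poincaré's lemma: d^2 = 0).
d(df) = 0

Step 1: df = sum_i (∂f/∂x_i) dx_i = (z^2) dx + (0) dy + (2*x*z) dz.
Step 2: Apply d again. Using the 1-form formula, the coefficient of dx ∧ dy in d(df) is ∂^2 f/∂x ∂y - ∂^2 f/∂y ∂x = (0) - (0) = 0 (equality of mixed partials for smooth f).
Similarly for dx ∧ dz and dy ∧ dz — all coefficients vanish. So d(df) = 0.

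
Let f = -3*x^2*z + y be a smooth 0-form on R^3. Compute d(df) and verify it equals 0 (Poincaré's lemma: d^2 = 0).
d(df) = 0

Step 1: df = sum_i (∂f/∂x_i) dx_i = (-6*x*z) dx + (1) dy + (-3*x^2) dz.
Step 2: Apply d again. Using the 1-form formula, the coefficient of dx ∧ dy in d(df) is ∂^2 f/∂x ∂y - ∂^2 f/∂y ∂x = (0) - (0) = 0 (equality of mixed partials for smooth f).
Similarly for dx ∧ dz and dy ∧ dz — all coefficients vanish. So d(df) = 0.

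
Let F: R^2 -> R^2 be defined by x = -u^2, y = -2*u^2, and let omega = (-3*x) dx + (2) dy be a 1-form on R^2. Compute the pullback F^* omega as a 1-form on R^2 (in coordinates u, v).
F^* omega = (-6*u^3 - 8*u) du

Using F^*(f dg) = (f ∘ F) d(g ∘ F), substitute each coordinate x_i by F_i(u, v) in f_i, and replace dx_i by d F_i = (∂F_i/∂u) du + (∂F_i/∂v) dv.
  For the x component: f_1(F) = 3*u^2; d F_1 = (-2*u) du + (0) dv
  For the y component: f_2(F) = 2; d F_2 = (-4*u) du + (0) dv
Combining and collecting du, dv coefficients:
  coeff of du: -6*u^3 - 8*u
  coeff of dv: 0
F^* omega = (-6*u^3 - 8*u) du.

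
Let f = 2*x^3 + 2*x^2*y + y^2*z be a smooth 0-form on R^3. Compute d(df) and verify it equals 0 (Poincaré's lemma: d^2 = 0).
d(df) = 0

Step 1: df = sum_i (∂f/∂x_i) dx_i = (2*x*(3*x + 2*y)) dx + (2*x^2 + 2*y*z) dy + (y^2) dz.
Step 2: Apply d again. Using the 1-form formula, the coefficient of dx ∧ dy in d(df) is ∂^2 f/∂x ∂y - ∂^2 f/∂y ∂x = (4*x) - (4*x) = 0 (equality of mixed partials for smooth f).
Similarly for dx ∧ dz and dy ∧ dz — all coefficients vanish. So d(df) = 0.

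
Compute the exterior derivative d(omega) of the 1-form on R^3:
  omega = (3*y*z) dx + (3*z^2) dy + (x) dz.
d(omega) = (-3*z) dx ∧ dy + (1 - 3*y) dx ∧ dz + (-6*z) dy ∧ dz

For a 1-form omega = sum_i f_i dx_i, the exterior derivative is
  d(omega) = sum_{i < j} (∂f_j/∂x_i - ∂f_i/∂x_j) dx_i ∧ dx_j.
  coefficient of dx ∧ dy: ∂f_2/∂x - ∂f_1/∂y = ∂(3*z^2)/∂x - ∂(3*y*z)/∂y = -3*z
  coefficient of dx ∧ dz: ∂f_3/∂x - ∂f_1/∂z = ∂(x)/∂x - ∂(3*y*z)/∂z = 1 - 3*y
  coefficient of dy ∧ dz: ∂f_3/∂y - ∂f_2/∂z = ∂(x)/∂y - ∂(3*z^2)/∂z = -6*z
Assembling: d(omega) = (-3*z) dx ∧ dy + (1 - 3*y) dx ∧ dz + (-6*z) dy ∧ dz.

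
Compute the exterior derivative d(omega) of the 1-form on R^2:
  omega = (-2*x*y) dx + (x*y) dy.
d(omega) = (2*x + y) dx ∧ dy

For a 1-form omega = sum_i f_i dx_i, the exterior derivative is
  d(omega) = sum_{i < j} (∂f_j/∂x_i - ∂f_i/∂x_j) dx_i ∧ dx_j.
  coefficient of dx ∧ dy: ∂f_2/∂x - ∂f_1/∂y = ∂(x*y)/∂x - ∂(-2*x*y)/∂y = 2*x + y
Assembling: d(omega) = (2*x + y) dx ∧ dy.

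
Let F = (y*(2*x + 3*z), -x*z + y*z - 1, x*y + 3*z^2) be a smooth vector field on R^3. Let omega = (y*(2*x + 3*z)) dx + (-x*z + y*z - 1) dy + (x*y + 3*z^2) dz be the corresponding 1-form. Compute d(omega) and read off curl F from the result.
d(omega) = (2*x - y) dy ∧ dz + (2*y) dz ∧ dx + (-2*x - 4*z) dx ∧ dy; curl F = (2*x - y, 2*y, -2*x - 4*z)

d omega = sum_{i<j} (∂f_j/∂x_i - ∂f_i/∂x_j) dx_i ∧ dx_j. Under the identification (dy ∧ dz, dz ∧ dx, dx ∧ dy) ↔ (e_x, e_y, e_z), the coefficients are exactly the components of curl F. Compute:
  ∂R/∂y - ∂Q/∂z = (x) - (-x + y) = 2*x - y
  ∂P/∂z - ∂R/∂x = (3*y) - (y) = 2*y
  ∂Q/∂x - ∂P/∂y = (-z) - (2*x + 3*z) = -2*x - 4*z.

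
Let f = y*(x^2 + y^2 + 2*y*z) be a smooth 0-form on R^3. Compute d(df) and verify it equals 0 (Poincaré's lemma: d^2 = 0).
d(df) = 0

Step 1: df = sum_i (∂f/∂x_i) dx_i = (2*x*y) dx + (x^2 + 3*y^2 + 4*y*z) dy + (2*y^2) dz.
Step 2: Apply d again. Using the 1-form formula, the coefficient of dx ∧ dy in d(df) is ∂^2 f/∂x ∂y - ∂^2 f/∂y ∂x = (2*x) - (2*x) = 0 (equality of mixed partials for smooth f).
Similarly for dx ∧ dz and dy ∧ dz — all coefficients vanish. So d(df) = 0.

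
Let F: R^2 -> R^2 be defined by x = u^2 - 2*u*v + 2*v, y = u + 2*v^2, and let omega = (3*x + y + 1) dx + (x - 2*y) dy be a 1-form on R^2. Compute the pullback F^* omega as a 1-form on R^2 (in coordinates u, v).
F^* omega = (6*u^3 - 18*u^2*v + 3*u^2 + 16*u*v^2 + 8*u*v - 4*v^3 - 16*v^2) du + (-6*u^3 + 16*u^2*v + 4*u^2 - 12*u*v^2 - 32*u*v - 16*v^3 + 12*v^2 + 12*v + 2) dv

Using F^*(f dg) = (f ∘ F) d(g ∘ F), substitute each coordinate x_i by F_i(u, v) in f_i, and replace dx_i by d F_i = (∂F_i/∂u) du + (∂F_i/∂v) dv.
  For the x component: f_1(F) = 3*u^2 - 6*u*v + u + 2*v^2 + 6*v + 1; d F_1 = (2*u - 2*v) du + (2 - 2*u) dv
  For the y component: f_2(F) = u^2 - 2*u*v - 2*u - 4*v^2 + 2*v; d F_2 = (1) du + (4*v) dv
Combining and collecting du, dv coefficients:
  coeff of du: 6*u^3 - 18*u^2*v + 3*u^2 + 16*u*v^2 + 8*u*v - 4*v^3 - 16*v^2
  coeff of dv: -6*u^3 + 16*u^2*v + 4*u^2 - 12*u*v^2 - 32*u*v - 16*v^3 + 12*v^2 + 12*v + 2
F^* omega = (6*u^3 - 18*u^2*v + 3*u^2 + 16*u*v^2 + 8*u*v - 4*v^3 - 16*v^2) du + (-6*u^3 + 16*u^2*v + 4*u^2 - 12*u*v^2 - 32*u*v - 16*v^3 + 12*v^2 + 12*v + 2) dv.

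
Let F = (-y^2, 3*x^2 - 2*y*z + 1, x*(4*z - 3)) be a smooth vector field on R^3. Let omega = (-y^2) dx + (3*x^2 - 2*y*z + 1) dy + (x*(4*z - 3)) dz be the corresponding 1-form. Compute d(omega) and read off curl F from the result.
d(omega) = (2*y) dy ∧ dz + (3 - 4*z) dz ∧ dx + (6*x + 2*y) dx ∧ dy; curl F = (2*y, 3 - 4*z, 6*x + 2*y)

d omega = sum_{i<j} (∂f_j/∂x_i - ∂f_i/∂x_j) dx_i ∧ dx_j. Under the identification (dy ∧ dz, dz ∧ dx, dx ∧ dy) ↔ (e_x, e_y, e_z), the coefficients are exactly the components of curl F. Compute:
  ∂R/∂y - ∂Q/∂z = (0) - (-2*y) = 2*y
  ∂P/∂z - ∂R/∂x = (0) - (4*z - 3) = 3 - 4*z
  ∂Q/∂x - ∂P/∂y = (6*x) - (-2*y) = 6*x + 2*y.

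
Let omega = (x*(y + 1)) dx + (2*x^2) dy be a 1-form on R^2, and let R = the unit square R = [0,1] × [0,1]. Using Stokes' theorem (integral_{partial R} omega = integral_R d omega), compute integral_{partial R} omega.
integral_(partial R) omega = 3/2

Stokes: integral_partial_R omega = integral_R d omega with d omega = (∂Q/∂x - ∂P/∂y) dx ∧ dy.
  ∂Q/∂x = 4*x
  ∂P/∂y = x
  integrand = ∂Q/∂x - ∂P/∂y = 3*x.
Integrating over R: integral_0^1 integral_0^1 (3*x) dx dy = 3/2.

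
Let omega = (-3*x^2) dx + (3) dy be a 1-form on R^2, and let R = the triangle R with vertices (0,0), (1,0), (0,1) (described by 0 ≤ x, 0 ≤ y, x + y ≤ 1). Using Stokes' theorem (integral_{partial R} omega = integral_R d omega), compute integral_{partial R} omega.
integral_(partial R) omega = 0

Stokes: integral_partial_R omega = integral_R d omega with d omega = (∂Q/∂x - ∂P/∂y) dx ∧ dy.
  ∂Q/∂x = 0
  ∂P/∂y = 0
  integrand = ∂Q/∂x - ∂P/∂y = 0.
Integrating over R: integral_0^1 integral_0^{1-x} (0) dy dx = 0.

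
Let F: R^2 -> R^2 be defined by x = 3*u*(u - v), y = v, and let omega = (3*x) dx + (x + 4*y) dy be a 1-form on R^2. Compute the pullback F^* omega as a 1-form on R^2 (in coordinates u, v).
F^* omega = (27*u*(2*u^2 - 3*u*v + v^2)) du + (-27*u^3 + 27*u^2*v + 3*u^2 - 3*u*v + 4*v) dv

Using F^*(f dg) = (f ∘ F) d(g ∘ F), substitute each coordinate x_i by F_i(u, v) in f_i, and replace dx_i by d F_i = (∂F_i/∂u) du + (∂F_i/∂v) dv.
  For the x component: f_1(F) = 9*u*(u - v); d F_1 = (6*u - 3*v) du + (-3*u) dv
  For the y component: f_2(F) = 3*u^2 - 3*u*v + 4*v; d F_2 = (0) du + (1) dv
Combining and collecting du, dv coefficients:
  coeff of du: 27*u*(2*u^2 - 3*u*v + v^2)
  coeff of dv: -27*u^3 + 27*u^2*v + 3*u^2 - 3*u*v + 4*v
F^* omega = (27*u*(2*u^2 - 3*u*v + v^2)) du + (-27*u^3 + 27*u^2*v + 3*u^2 - 3*u*v + 4*v) dv.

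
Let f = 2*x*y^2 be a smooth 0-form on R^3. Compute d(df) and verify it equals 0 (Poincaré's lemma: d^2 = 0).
d(df) = 0

Step 1: df = sum_i (∂f/∂x_i) dx_i = (2*y^2) dx + (4*x*y) dy + (0) dz.
Step 2: Apply d again. Using the 1-form formula, the coefficient of dx ∧ dy in d(df) is ∂^2 f/∂x ∂y - ∂^2 f/∂y ∂x = (4*y) - (4*y) = 0 (equality of mixed partials for smooth f).
Similarly for dx ∧ dz and dy ∧ dz — all coefficients vanish. So d(df) = 0.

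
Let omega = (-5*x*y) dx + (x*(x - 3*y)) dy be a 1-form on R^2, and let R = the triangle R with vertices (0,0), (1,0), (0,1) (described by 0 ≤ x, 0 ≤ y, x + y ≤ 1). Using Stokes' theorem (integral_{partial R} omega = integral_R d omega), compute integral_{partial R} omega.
integral_(partial R) omega = 2/3

Stokes: integral_partial_R omega = integral_R d omega with d omega = (∂Q/∂x - ∂P/∂y) dx ∧ dy.
  ∂Q/∂x = 2*x - 3*y
  ∂P/∂y = -5*x
  integrand = ∂Q/∂x - ∂P/∂y = 7*x - 3*y.
Integrating over R: integral_0^1 integral_0^{1-x} (7*x - 3*y) dy dx = 2/3.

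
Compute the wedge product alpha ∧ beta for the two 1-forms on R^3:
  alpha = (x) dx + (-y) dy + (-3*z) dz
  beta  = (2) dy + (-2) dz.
alpha ∧ beta = (2*x) dx ∧ dy + (-2*x) dx ∧ dz + (2*y + 6*z) dy ∧ dz

Distribute the wedge, using dx_i ∧ dx_j = -dx_j ∧ dx_i and dx_i ∧ dx_i = 0. For each pair (i, j) with i < j, the coefficient of dx_i ∧ dx_j in alpha ∧ beta is (alpha_i * beta_j - alpha_j * beta_i). Collecting: alpha ∧ beta = (2*x) dx ∧ dy + (-2*x) dx ∧ dz + (2*y + 6*z) dy ∧ dz.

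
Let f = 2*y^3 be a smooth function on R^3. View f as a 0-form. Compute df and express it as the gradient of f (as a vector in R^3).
df = (0) dx + (6*y^2) dy + (0) dz; grad f = (0, 6*y^2, 0)

For a 0-form f, d f = (∂f/∂x) dx + (∂f/∂y) dy + (∂f/∂z) dz. The components of the vector representation are exactly the entries of grad f in Cartesian coordinates:
  ∂f/∂x = 0
  ∂f/∂y = 6*y^2
  ∂f/∂z = 0.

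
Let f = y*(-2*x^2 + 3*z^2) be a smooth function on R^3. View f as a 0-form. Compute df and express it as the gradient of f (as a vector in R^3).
df = (-4*x*y) dx + (-2*x^2 + 3*z^2) dy + (6*y*z) dz; grad f = (-4*x*y, -2*x^2 + 3*z^2, 6*y*z)

For a 0-form f, d f = (∂f/∂x) dx + (∂f/∂y) dy + (∂f/∂z) dz. The components of the vector representation are exactly the entries of grad f in Cartesian coordinates:
  ∂f/∂x = -4*x*y
  ∂f/∂y = -2*x^2 + 3*z^2
  ∂f/∂z = 6*y*z.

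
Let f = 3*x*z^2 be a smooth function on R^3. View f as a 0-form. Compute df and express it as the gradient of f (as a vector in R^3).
df = (3*z^2) dx + (0) dy + (6*x*z) dz; grad f = (3*z^2, 0, 6*x*z)

For a 0-form f, d f = (∂f/∂x) dx + (∂f/∂y) dy + (∂f/∂z) dz. The components of the vector representation are exactly the entries of grad f in Cartesian coordinates:
  ∂f/∂x = 3*z^2
  ∂f/∂y = 0
  ∂f/∂z = 6*x*z.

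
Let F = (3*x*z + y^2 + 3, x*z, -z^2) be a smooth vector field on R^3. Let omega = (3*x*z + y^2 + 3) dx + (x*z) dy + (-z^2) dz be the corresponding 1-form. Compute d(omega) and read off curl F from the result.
d(omega) = (-x) dy ∧ dz + (3*x) dz ∧ dx + (-2*y + z) dx ∧ dy; curl F = (-x, 3*x, -2*y + z)

d omega = sum_{i<j} (∂f_j/∂x_i - ∂f_i/∂x_j) dx_i ∧ dx_j. Under the identification (dy ∧ dz, dz ∧ dx, dx ∧ dy) ↔ (e_x, e_y, e_z), the coefficients are exactly the components of curl F. Compute:
  ∂R/∂y - ∂Q/∂z = (0) - (x) = -x
  ∂P/∂z - ∂R/∂x = (3*x) - (0) = 3*x
  ∂Q/∂x - ∂P/∂y = (z) - (2*y) = -2*y + z.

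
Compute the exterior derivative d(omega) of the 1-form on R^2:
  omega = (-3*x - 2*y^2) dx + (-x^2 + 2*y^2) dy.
d(omega) = (-2*x + 4*y) dx ∧ dy

For a 1-form omega = sum_i f_i dx_i, the exterior derivative is
  d(omega) = sum_{i < j} (∂f_j/∂x_i - ∂f_i/∂x_j) dx_i ∧ dx_j.
  coefficient of dx ∧ dy: ∂f_2/∂x - ∂f_1/∂y = ∂(-x^2 + 2*y^2)/∂x - ∂(-3*x - 2*y^2)/∂y = -2*x + 4*y
Assembling: d(omega) = (-2*x + 4*y) dx ∧ dy.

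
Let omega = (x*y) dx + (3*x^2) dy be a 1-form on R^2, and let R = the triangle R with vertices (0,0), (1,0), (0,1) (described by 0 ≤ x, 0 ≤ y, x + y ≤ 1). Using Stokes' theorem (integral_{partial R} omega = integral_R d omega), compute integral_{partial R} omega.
integral_(partial R) omega = 5/6

Stokes: integral_partial_R omega = integral_R d omega with d omega = (∂Q/∂x - ∂P/∂y) dx ∧ dy.
  ∂Q/∂x = 6*x
  ∂P/∂y = x
  integrand = ∂Q/∂x - ∂P/∂y = 5*x.
Integrating over R: integral_0^1 integral_0^{1-x} (5*x) dy dx = 5/6.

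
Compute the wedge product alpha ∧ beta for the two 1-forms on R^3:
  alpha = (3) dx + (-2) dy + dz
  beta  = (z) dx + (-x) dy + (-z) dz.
alpha ∧ beta = (-3*x + 2*z) dx ∧ dy + (-4*z) dx ∧ dz + (x + 2*z) dy ∧ dz

Distribute the wedge, using dx_i ∧ dx_j = -dx_j ∧ dx_i and dx_i ∧ dx_i = 0. For each pair (i, j) with i < j, the coefficient of dx_i ∧ dx_j in alpha ∧ beta is (alpha_i * beta_j - alpha_j * beta_i). Collecting: alpha ∧ beta = (-3*x + 2*z) dx ∧ dy + (-4*z) dx ∧ dz + (x + 2*z) dy ∧ dz.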